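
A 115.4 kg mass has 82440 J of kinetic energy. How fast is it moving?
v = √(2·KE/m) = √(2·82440/115.4) = 37.8 m/s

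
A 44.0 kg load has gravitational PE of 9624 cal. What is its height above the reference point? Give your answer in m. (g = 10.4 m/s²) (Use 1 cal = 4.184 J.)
Convert to SI: m = 44.0 kg, PE = 40266.8 J
h = PE/(mg) = 40266.8/(44.0·10.4) = 88.0 m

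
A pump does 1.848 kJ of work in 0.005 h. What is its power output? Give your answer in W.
Convert to SI: W = 1848.0 J, t = 18.0 s
P = W/t = 1848.0/18.0 = 102.7 W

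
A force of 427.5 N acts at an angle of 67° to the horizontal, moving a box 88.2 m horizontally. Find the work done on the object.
W = F·d·cosθ = (427.5)(88.2)cos(67°) = 14730 J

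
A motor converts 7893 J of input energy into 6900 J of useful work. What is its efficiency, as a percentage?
η = W_out/W_in = 6900/7893 = 87.42%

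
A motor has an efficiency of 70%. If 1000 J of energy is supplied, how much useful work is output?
W_out = η·W_in = 0.7·1000 = 700.0 J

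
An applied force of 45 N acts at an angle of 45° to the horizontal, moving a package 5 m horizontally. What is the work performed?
W = F·d·cosθ = (45)(5)cos(45°) = 159.1 J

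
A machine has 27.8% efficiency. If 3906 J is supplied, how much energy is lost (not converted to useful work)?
W_lost = W_in(1 − η) = 3906·(1 − 0.278) = 2820 J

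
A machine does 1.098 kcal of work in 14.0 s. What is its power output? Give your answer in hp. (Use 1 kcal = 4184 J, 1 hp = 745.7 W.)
Convert to SI: W = 4594.03 J, t = 14.0 s
P = W/t = 4594.03/14.0 = 328.145 W = 0.44 hp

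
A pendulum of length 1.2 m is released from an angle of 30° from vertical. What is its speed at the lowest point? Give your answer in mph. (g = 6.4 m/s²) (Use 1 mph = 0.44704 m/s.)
h = L(1 − cosθ) = 1.2(1 − cos30°) = 0.16077 m
v = √(2gh) = √(2·6.4·0.16077) = 1.43452 m/s = 3.209 mph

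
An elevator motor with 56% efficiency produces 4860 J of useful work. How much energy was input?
W_in = W_out/η = 4860/0.56 = 8679 J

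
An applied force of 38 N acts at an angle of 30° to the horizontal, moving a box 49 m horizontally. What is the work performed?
W = F·d·cosθ = (38)(49)cos(30°) = 1613 J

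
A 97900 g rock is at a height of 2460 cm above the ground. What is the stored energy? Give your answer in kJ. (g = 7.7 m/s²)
Convert to SI: m = 97.9 kg, h = 24.6 m
PE = mgh = (97.9)(7.7)(24.6) = 18544.2 J = 18.54 kJ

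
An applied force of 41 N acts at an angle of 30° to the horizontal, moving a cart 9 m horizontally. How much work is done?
W = F·d·cosθ = (41)(9)cos(30°) = 319.6 J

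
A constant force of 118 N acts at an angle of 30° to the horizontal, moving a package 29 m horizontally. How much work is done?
W = F·d·cosθ = (118)(29)cos(30°) = 2964 J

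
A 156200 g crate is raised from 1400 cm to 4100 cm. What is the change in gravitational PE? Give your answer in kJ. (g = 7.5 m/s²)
Convert to SI: m = 156.2 kg, Δh = 27.0 m
ΔPE = mgΔh = (156.2)(7.5)(27.0) = 31630.5 J = 31.63 kJ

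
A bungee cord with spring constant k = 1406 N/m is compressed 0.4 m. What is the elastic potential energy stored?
PE = ½kx² = ½(1406)(0.4)² = 112.5 J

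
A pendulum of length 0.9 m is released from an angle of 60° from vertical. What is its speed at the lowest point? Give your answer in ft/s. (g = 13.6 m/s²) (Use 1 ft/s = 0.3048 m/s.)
h = L(1 − cosθ) = 0.9(1 − cos60°) = 0.45 m
v = √(2gh) = √(2·13.6·0.45) = 3.49857 m/s = 11.48 ft/s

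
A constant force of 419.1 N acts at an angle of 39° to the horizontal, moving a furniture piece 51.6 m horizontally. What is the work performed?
W = F·d·cosθ = (419.1)(51.6)cos(39°) = 16810 J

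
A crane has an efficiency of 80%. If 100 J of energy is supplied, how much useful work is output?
W_out = η·W_in = 0.8·100 = 80.0 J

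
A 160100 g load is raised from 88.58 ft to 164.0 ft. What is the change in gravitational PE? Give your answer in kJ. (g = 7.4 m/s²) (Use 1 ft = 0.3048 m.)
Convert to SI: m = 160.1 kg, Δh = 22.988 m
ΔPE = mgΔh = (160.1)(7.4)(22.988) = 27234.8 J = 27.23 kJ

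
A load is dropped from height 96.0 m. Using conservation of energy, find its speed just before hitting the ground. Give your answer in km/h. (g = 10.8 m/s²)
mgh = ½mv² ⇒ v = √(2gh) = √(2·10.8·96.0) = 45.5368 m/s = 163.9 km/h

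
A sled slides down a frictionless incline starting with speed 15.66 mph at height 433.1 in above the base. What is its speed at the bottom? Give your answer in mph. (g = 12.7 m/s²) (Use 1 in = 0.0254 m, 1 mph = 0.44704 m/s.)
Convert to SI: v₀ = 7.00065 m/s, h = 11.0007 m
½mv₀² + mgh = ½mv² ⇒ v = √(v₀² + 2gh) = √(7.00065² + 2·12.7·11.0007) = 18.1226 m/s = 40.54 mph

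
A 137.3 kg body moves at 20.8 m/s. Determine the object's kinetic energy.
KE = ½mv² = ½(137.3)(20.8)² = 29700 J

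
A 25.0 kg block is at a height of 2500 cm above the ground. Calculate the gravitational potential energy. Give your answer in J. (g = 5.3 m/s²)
Convert to SI: m = 25.0 kg, h = 25.0 m
PE = mgh = (25.0)(5.3)(25.0) = 3313 J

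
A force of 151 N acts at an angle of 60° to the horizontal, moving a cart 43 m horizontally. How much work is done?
W = F·d·cosθ = (151)(43)cos(60°) = 3247 J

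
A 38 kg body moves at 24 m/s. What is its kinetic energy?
KE = ½mv² = ½(38)(24)² = 10944.0 J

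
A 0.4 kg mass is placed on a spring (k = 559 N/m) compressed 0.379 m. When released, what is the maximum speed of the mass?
½kx² = ½mv² ⇒ v = x√(k/m) = (0.379)√(559/0.4) = 14.17 m/s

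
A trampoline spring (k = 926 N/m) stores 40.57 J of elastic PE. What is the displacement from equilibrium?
x = √(2·PE/k) = √(2·40.57/926) = 0.296 m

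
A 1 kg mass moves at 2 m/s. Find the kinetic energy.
KE = ½mv² = ½(1)(2)² = 2.0 J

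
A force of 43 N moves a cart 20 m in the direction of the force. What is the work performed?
W = F·d = (43)(20) = 860.0 J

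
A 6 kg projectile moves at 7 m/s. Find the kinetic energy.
KE = ½mv² = ½(6)(7)² = 147.0 J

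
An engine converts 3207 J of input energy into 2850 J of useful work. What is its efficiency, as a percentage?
η = W_out/W_in = 2850/3207 = 88.87%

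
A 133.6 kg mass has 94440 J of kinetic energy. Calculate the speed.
v = √(2·KE/m) = √(2·94440/133.6) = 37.6 m/s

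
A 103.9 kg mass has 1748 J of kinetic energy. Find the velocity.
v = √(2·KE/m) = √(2·1748/103.9) = 5.801 m/s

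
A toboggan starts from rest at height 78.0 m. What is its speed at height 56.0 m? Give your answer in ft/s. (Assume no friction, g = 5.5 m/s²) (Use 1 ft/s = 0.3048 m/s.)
mgh₁ = mgh₂ + ½mv² ⇒ v = √(2g(h₁−h₂)) = √(2·5.5·22.0) = 15.5563 m/s = 51.04 ft/s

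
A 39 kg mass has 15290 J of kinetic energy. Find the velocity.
v = √(2·KE/m) = √(2·15290/39) = 28.0 m/s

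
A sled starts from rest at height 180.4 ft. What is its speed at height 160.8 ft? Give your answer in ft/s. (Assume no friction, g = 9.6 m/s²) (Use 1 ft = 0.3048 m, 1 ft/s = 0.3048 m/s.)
Convert to SI: h₁−h₂ = 5.97408 m
mgh₁ = mgh₂ + ½mv² ⇒ v = √(2g(h₁−h₂)) = √(2·9.6·5.97408) = 10.7099 m/s = 35.14 ft/s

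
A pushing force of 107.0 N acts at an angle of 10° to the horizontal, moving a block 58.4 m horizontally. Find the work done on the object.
W = F·d·cosθ = (107.0)(58.4)cos(10°) = 6154 J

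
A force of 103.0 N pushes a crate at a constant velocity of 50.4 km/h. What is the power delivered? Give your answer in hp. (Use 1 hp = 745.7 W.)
Convert to SI: F = 103.0 N, v = 14.0 m/s
P = Fv = (103.0)(14.0) = 1442.0 W = 1.934 hp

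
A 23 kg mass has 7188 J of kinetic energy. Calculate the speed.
v = √(2·KE/m) = √(2·7188/23) = 25.0 m/s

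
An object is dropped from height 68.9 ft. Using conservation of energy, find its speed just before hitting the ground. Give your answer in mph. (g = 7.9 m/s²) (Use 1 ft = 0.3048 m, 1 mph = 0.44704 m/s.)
Convert to SI: h = 21.0007 m
mgh = ½mv² ⇒ v = √(2gh) = √(2·7.9·21.0007) = 18.2157 m/s = 40.75 mph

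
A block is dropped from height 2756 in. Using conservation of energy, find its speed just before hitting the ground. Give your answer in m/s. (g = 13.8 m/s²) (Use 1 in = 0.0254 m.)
Convert to SI: h = 70.0024 m
mgh = ½mv² ⇒ v = √(2gh) = √(2·13.8·70.0024) = 43.96 m/s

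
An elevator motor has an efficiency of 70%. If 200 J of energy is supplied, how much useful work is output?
W_out = η·W_in = 0.7·200 = 140.0 J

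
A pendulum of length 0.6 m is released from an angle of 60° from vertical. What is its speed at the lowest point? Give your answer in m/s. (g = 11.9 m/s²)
h = L(1 − cosθ) = 0.6(1 − cos60°) = 0.3 m
v = √(2gh) = √(2·11.9·0.3) = 2.672 m/s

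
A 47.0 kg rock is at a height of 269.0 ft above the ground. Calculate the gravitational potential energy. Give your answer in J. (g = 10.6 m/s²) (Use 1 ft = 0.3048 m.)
Convert to SI: m = 47.0 kg, h = 81.9912 m
PE = mgh = (47.0)(10.6)(81.9912) = 40850 J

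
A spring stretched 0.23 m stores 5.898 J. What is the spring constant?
k = 2·PE/x² = 2·5.898/(0.23)² = 223.0 N/m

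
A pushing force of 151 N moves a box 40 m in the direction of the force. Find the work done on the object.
W = F·d = (151)(40) = 6040 J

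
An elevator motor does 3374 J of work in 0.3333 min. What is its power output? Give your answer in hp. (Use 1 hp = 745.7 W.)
Convert to SI: W = 3374.0 J, t = 19.998 s
P = W/t = 3374.0/19.998 = 168.717 W = 0.2263 hp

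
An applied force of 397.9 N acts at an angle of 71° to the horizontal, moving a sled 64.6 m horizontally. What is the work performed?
W = F·d·cosθ = (397.9)(64.6)cos(71°) = 8369 J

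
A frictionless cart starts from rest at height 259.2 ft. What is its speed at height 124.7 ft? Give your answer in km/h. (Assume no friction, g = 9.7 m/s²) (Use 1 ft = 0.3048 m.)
Convert to SI: h₁−h₂ = 40.9956 m
mgh₁ = mgh₂ + ½mv² ⇒ v = √(2g(h₁−h₂)) = √(2·9.7·40.9956) = 28.2013 m/s = 101.5 km/h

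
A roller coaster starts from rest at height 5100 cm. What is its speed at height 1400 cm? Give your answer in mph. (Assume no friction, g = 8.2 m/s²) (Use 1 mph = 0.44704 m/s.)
Convert to SI: h₁−h₂ = 37.0 m
mgh₁ = mgh₂ + ½mv² ⇒ v = √(2g(h₁−h₂)) = √(2·8.2·37.0) = 24.6333 m/s = 55.1 mph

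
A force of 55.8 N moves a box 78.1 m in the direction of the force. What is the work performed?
W = F·d = (55.8)(78.1) = 4358 J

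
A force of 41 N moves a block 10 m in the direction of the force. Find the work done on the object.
W = F·d = (41)(10) = 410.0 J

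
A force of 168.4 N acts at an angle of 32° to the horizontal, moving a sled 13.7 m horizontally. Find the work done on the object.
W = F·d·cosθ = (168.4)(13.7)cos(32°) = 1957 J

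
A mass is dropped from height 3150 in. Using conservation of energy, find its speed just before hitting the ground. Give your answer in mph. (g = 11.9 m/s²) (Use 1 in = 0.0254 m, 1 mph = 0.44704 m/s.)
Convert to SI: h = 80.01 m
mgh = ½mv² ⇒ v = √(2gh) = √(2·11.9·80.01) = 43.6376 m/s = 97.61 mph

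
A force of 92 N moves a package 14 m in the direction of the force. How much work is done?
W = F·d = (92)(14) = 1288 J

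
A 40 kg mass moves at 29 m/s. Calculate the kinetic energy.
KE = ½mv² = ½(40)(29)² = 16820.0 J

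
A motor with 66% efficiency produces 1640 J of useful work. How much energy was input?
W_in = W_out/η = 1640/0.66 = 2485 J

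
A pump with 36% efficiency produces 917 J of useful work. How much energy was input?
W_in = W_out/η = 917/0.36 = 2547 J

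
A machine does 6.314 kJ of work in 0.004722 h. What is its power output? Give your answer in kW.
Convert to SI: W = 6314.0 J, t = 16.9992 s
P = W/t = 6314.0/16.9992 = 371.429 W = 0.3714 kW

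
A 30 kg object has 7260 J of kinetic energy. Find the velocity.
v = √(2·KE/m) = √(2·7260/30) = 22.0 m/s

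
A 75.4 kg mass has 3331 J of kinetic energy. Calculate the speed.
v = √(2·KE/m) = √(2·3331/75.4) = 9.4 m/s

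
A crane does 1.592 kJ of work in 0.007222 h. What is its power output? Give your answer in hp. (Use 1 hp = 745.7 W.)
Convert to SI: W = 1592.0 J, t = 25.9992 s
P = W/t = 1592.0/25.9992 = 61.2327 W = 0.08211 hp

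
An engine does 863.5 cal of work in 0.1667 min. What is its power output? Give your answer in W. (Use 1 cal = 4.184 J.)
Convert to SI: W = 3612.88 J, t = 10.002 s
P = W/t = 3612.88/10.002 = 361.2 W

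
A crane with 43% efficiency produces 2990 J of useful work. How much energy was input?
W_in = W_out/η = 2990/0.43 = 6953 J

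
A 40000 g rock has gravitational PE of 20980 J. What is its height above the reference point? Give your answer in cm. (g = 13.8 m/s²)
Convert to SI: m = 40.0 kg, PE = 20980.0 J
h = PE/(mg) = 20980.0/(40.0·13.8) = 38.0072 m = 3801 cm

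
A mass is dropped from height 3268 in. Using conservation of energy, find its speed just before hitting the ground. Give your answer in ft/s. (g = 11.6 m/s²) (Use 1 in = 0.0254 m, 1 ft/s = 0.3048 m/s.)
Convert to SI: h = 83.0072 m
mgh = ½mv² ⇒ v = √(2gh) = √(2·11.6·83.0072) = 43.8836 m/s = 144.0 ft/s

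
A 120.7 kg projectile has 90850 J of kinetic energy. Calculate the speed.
v = √(2·KE/m) = √(2·90850/120.7) = 38.8 m/s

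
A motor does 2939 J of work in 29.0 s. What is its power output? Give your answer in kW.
P = W/t = 2939.0/29.0 = 101.345 W = 0.1013 kW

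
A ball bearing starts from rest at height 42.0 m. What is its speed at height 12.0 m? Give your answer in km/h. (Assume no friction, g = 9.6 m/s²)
mgh₁ = mgh₂ + ½mv² ⇒ v = √(2g(h₁−h₂)) = √(2·9.6·30.0) = 24.0 m/s = 86.4 km/h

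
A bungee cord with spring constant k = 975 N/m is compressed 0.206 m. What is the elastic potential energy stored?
PE = ½kx² = ½(975)(0.206)² = 20.69 J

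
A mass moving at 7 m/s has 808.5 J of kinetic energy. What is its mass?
m = 2·KE/v² = 2·808.5/(7)² = 33.0 kg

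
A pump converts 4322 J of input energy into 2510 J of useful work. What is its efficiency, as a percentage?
η = W_out/W_in = 2510/4322 = 58.07%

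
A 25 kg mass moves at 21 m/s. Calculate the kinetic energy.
KE = ½mv² = ½(25)(21)² = 5512.5 J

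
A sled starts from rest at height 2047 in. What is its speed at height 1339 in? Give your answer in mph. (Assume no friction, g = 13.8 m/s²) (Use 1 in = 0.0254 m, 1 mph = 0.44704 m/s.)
Convert to SI: h₁−h₂ = 17.9832 m
mgh₁ = mgh₂ + ½mv² ⇒ v = √(2g(h₁−h₂)) = √(2·13.8·17.9832) = 22.2786 m/s = 49.84 mph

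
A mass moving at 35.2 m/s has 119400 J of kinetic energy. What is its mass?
m = 2·KE/v² = 2·119400/(35.2)² = 192.7 kg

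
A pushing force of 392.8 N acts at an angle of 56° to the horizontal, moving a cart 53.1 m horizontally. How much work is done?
W = F·d·cosθ = (392.8)(53.1)cos(56°) = 11660 J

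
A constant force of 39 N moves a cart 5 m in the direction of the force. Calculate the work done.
W = F·d = (39)(5) = 195.0 J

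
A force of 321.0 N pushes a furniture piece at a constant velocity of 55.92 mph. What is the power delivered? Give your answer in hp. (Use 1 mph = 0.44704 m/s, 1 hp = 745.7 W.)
Convert to SI: F = 321.0 N, v = 24.9985 m/s
P = Fv = (321.0)(24.9985) = 8024.51 W = 10.76 hp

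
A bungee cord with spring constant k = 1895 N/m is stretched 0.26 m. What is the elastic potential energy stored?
PE = ½kx² = ½(1895)(0.26)² = 64.05 J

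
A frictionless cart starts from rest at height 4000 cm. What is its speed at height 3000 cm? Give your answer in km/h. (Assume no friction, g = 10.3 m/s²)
Convert to SI: h₁−h₂ = 10.0 m
mgh₁ = mgh₂ + ½mv² ⇒ v = √(2g(h₁−h₂)) = √(2·10.3·10.0) = 14.3527 m/s = 51.67 km/h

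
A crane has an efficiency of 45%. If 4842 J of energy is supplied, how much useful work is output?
W_out = η·W_in = 0.45·4842 = 2178.9 J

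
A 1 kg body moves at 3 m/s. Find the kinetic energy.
KE = ½mv² = ½(1)(3)² = 4.5 J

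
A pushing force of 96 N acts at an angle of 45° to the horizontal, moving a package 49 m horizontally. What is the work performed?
W = F·d·cosθ = (96)(49)cos(45°) = 3326 J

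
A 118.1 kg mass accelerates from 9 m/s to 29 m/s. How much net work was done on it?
W = ΔKE = ½m(v₂² − v₁²) = ½(118.1)(29² − 9²) = 44878.0 J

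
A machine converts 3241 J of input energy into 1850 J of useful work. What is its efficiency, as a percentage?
η = W_out/W_in = 1850/3241 = 57.08%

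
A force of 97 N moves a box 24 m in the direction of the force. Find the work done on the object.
W = F·d = (97)(24) = 2328 J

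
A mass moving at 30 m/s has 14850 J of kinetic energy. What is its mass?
m = 2·KE/v² = 2·14850/(30)² = 33.0 kg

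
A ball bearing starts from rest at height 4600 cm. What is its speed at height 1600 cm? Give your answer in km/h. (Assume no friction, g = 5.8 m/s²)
Convert to SI: h₁−h₂ = 30.0 m
mgh₁ = mgh₂ + ½mv² ⇒ v = √(2g(h₁−h₂)) = √(2·5.8·30.0) = 18.6548 m/s = 67.16 km/h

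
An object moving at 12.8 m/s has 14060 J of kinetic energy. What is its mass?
m = 2·KE/v² = 2·14060/(12.8)² = 171.6 kg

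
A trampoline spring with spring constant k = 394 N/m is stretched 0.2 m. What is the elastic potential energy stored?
PE = ½kx² = ½(394)(0.2)² = 7.88 J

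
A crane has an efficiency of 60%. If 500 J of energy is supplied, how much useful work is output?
W_out = η·W_in = 0.6·500 = 300.0 J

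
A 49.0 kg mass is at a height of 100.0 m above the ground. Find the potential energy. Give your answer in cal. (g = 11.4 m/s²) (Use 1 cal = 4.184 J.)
PE = mgh = (49.0)(11.4)(100.0) = 55860.0 J = 13350 cal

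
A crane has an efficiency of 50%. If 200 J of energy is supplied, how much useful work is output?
W_out = η·W_in = 0.5·200 = 100.0 J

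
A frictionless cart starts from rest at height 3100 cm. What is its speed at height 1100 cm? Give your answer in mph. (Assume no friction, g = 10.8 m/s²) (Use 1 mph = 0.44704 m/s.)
Convert to SI: h₁−h₂ = 20.0 m
mgh₁ = mgh₂ + ½mv² ⇒ v = √(2g(h₁−h₂)) = √(2·10.8·20.0) = 20.7846 m/s = 46.49 mph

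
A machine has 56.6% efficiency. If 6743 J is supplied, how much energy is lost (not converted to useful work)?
W_lost = W_in(1 − η) = 6743·(1 − 0.566) = 2926 J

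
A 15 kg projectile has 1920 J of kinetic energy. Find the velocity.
v = √(2·KE/m) = √(2·1920/15) = 16.0 m/s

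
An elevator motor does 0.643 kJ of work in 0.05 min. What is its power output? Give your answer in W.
Convert to SI: W = 643.0 J, t = 3.0 s
P = W/t = 643.0/3.0 = 214.3 W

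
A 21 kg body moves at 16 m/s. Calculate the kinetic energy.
KE = ½mv² = ½(21)(16)² = 2688.0 J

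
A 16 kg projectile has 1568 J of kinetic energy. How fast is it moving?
v = √(2·KE/m) = √(2·1568/16) = 14.0 m/s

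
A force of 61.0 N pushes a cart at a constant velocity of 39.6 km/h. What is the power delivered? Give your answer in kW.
Convert to SI: F = 61.0 N, v = 11.0 m/s
P = Fv = (61.0)(11.0) = 671.0 W = 0.671 kW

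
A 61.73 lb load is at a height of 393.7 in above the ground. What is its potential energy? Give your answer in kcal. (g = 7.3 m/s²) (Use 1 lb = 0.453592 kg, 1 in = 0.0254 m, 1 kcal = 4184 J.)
Convert to SI: m = 28.0002 kg, h = 9.99998 m
PE = mgh = (28.0002)(7.3)(9.99998) = 2044.01 J = 0.4885 kcal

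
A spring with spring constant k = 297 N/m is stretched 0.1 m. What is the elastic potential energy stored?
PE = ½kx² = ½(297)(0.1)² = 1.485 J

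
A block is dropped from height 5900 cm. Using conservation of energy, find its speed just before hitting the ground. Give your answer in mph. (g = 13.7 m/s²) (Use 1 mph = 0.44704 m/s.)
Convert to SI: h = 59.0 m
mgh = ½mv² ⇒ v = √(2gh) = √(2·13.7·59.0) = 40.207 m/s = 89.94 mph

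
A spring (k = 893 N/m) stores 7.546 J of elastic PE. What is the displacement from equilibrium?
x = √(2·PE/k) = √(2·7.546/893) = 0.13 m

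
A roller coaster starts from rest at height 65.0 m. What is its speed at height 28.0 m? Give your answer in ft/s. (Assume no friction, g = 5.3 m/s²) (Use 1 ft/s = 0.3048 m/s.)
mgh₁ = mgh₂ + ½mv² ⇒ v = √(2g(h₁−h₂)) = √(2·5.3·37.0) = 19.804 m/s = 64.97 ft/s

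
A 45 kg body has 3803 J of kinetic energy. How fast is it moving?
v = √(2·KE/m) = √(2·3803/45) = 13.0 m/s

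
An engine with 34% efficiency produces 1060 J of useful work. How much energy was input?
W_in = W_out/η = 1060/0.34 = 3118 J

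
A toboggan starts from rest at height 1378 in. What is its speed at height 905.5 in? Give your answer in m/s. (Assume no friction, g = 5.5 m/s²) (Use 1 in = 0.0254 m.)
Convert to SI: h₁−h₂ = 12.0015 m
mgh₁ = mgh₂ + ½mv² ⇒ v = √(2g(h₁−h₂)) = √(2·5.5·12.0015) = 11.49 m/s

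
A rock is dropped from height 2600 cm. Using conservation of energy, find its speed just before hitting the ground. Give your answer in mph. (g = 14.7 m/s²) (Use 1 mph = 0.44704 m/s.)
Convert to SI: h = 26.0 m
mgh = ½mv² ⇒ v = √(2gh) = √(2·14.7·26.0) = 27.6478 m/s = 61.85 mph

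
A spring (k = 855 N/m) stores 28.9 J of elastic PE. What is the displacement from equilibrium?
x = √(2·PE/k) = √(2·28.9/855) = 0.26 m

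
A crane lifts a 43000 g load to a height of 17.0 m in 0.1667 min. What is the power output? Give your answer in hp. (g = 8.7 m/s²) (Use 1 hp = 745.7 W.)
Convert to SI: m = 43.0 kg, h = 17.0 m, t = 10.002 s
P = mgh/t = (43.0)(8.7)(17.0)/10.002 = 635.843 W = 0.8527 hp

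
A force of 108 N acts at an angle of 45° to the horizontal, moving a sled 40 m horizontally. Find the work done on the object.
W = F·d·cosθ = (108)(40)cos(45°) = 3055 J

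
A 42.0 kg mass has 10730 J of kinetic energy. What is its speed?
v = √(2·KE/m) = √(2·10730/42.0) = 22.6 m/s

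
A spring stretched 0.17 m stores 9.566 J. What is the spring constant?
k = 2·PE/x² = 2·9.566/(0.17)² = 662.0 N/m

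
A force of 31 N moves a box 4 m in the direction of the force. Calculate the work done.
W = F·d = (31)(4) = 124.0 J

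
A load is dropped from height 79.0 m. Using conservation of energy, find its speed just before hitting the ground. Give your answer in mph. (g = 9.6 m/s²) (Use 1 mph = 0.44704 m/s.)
mgh = ½mv² ⇒ v = √(2gh) = √(2·9.6·79.0) = 38.9461 m/s = 87.12 mph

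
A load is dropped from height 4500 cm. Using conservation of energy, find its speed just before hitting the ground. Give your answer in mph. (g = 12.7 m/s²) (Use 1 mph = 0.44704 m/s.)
Convert to SI: h = 45.0 m
mgh = ½mv² ⇒ v = √(2gh) = √(2·12.7·45.0) = 33.8083 m/s = 75.63 mph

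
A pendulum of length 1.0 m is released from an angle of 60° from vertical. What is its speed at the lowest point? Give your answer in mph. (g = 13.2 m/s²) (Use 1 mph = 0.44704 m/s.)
h = L(1 − cosθ) = 1.0(1 − cos60°) = 0.5 m
v = √(2gh) = √(2·13.2·0.5) = 3.63318 m/s = 8.127 mph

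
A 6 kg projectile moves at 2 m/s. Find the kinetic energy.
KE = ½mv² = ½(6)(2)² = 12.0 J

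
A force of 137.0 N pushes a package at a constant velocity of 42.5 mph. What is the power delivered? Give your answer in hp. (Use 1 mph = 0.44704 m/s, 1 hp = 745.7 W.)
Convert to SI: F = 137.0 N, v = 18.9992 m/s
P = Fv = (137.0)(18.9992) = 2602.89 W = 3.491 hp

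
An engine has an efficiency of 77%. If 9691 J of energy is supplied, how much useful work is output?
W_out = η·W_in = 0.77·9691 = 7462.07 J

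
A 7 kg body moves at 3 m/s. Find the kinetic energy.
KE = ½mv² = ½(7)(3)² = 31.5 J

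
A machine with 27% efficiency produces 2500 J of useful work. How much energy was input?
W_in = W_out/η = 2500/0.27 = 9259 J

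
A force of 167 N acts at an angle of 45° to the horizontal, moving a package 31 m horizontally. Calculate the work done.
W = F·d·cosθ = (167)(31)cos(45°) = 3661 J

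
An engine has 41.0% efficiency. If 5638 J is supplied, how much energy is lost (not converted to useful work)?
W_lost = W_in(1 − η) = 5638·(1 − 0.41) = 3326 J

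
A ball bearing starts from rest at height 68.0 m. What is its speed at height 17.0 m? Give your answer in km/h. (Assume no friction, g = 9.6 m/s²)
mgh₁ = mgh₂ + ½mv² ⇒ v = √(2g(h₁−h₂)) = √(2·9.6·51.0) = 31.2922 m/s = 112.7 km/h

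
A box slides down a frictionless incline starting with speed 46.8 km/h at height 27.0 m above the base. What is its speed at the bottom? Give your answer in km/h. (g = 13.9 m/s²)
Convert to SI: v₀ = 13.0 m/s, h = 27.0 m
½mv₀² + mgh = ½mv² ⇒ v = √(v₀² + 2gh) = √(13.0² + 2·13.9·27.0) = 30.3249 m/s = 109.2 km/h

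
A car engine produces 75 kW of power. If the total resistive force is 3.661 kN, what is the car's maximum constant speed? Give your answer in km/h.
Convert to SI: F = 3661.0 N
P = Fv ⇒ v = P/F = 75000 W/3661.0 N = 20.4862 m/s = 73.75 km/h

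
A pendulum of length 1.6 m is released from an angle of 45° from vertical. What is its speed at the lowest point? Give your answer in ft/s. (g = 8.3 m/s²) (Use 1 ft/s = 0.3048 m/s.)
h = L(1 − cosθ) = 1.6(1 − cos45°) = 0.468629 m
v = √(2gh) = √(2·8.3·0.468629) = 2.78913 m/s = 9.151 ft/s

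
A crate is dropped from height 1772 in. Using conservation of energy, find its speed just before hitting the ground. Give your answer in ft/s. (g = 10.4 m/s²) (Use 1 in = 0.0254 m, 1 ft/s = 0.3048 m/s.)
Convert to SI: h = 45.0088 m
mgh = ½mv² ⇒ v = √(2gh) = √(2·10.4·45.0088) = 30.5971 m/s = 100.4 ft/s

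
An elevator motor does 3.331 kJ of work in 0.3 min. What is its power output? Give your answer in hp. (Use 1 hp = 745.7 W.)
Convert to SI: W = 3331.0 J, t = 18.0 s
P = W/t = 3331.0/18.0 = 185.056 W = 0.2482 hp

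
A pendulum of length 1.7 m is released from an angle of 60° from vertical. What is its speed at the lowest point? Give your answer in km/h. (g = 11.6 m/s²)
h = L(1 − cosθ) = 1.7(1 − cos60°) = 0.85 m
v = √(2gh) = √(2·11.6·0.85) = 4.44072 m/s = 15.99 km/h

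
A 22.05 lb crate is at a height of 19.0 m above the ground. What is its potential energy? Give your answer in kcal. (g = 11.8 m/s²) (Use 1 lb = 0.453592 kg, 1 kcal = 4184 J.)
Convert to SI: m = 10.0017 kg, h = 19.0 m
PE = mgh = (10.0017)(11.8)(19.0) = 2242.38 J = 0.5359 kcal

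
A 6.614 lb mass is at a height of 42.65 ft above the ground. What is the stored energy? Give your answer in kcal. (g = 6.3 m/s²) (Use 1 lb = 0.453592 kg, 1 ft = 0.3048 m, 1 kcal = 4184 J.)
Convert to SI: m = 3.00006 kg, h = 12.9997 m
PE = mgh = (3.00006)(6.3)(12.9997) = 245.699 J = 0.05872 kcal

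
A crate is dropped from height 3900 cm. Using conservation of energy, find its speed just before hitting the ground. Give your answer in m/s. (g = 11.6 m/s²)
Convert to SI: h = 39.0 m
mgh = ½mv² ⇒ v = √(2gh) = √(2·11.6·39.0) = 30.08 m/s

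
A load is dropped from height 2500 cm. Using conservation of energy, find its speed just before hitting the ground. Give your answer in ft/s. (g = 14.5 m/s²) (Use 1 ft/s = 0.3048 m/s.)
Convert to SI: h = 25.0 m
mgh = ½mv² ⇒ v = √(2gh) = √(2·14.5·25.0) = 26.9258 m/s = 88.34 ft/s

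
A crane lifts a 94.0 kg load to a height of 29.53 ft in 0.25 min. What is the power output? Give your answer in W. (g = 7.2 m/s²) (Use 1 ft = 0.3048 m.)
Convert to SI: m = 94.0 kg, h = 9.00074 m, t = 15.0 s
P = mgh/t = (94.0)(7.2)(9.00074)/15.0 = 406.1 W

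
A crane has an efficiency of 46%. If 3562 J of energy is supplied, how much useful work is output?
W_out = η·W_in = 0.46·3562 = 1638.52 J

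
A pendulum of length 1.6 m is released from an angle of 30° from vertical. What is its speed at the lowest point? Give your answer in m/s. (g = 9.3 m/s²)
h = L(1 − cosθ) = 1.6(1 − cos30°) = 0.214359 m
v = √(2gh) = √(2·9.3·0.214359) = 1.997 m/s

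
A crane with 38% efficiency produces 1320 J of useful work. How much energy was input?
W_in = W_out/η = 1320/0.38 = 3474 J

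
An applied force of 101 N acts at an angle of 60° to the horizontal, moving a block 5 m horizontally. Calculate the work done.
W = F·d·cosθ = (101)(5)cos(60°) = 252.5 J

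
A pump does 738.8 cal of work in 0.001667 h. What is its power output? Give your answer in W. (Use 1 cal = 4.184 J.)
Convert to SI: W = 3091.14 J, t = 6.0012 s
P = W/t = 3091.14/6.0012 = 515.1 W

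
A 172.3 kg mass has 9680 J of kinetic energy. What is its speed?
v = √(2·KE/m) = √(2·9680/172.3) = 10.6 m/s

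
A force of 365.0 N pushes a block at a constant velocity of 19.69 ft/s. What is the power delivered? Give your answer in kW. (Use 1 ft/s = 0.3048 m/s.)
Convert to SI: F = 365.0 N, v = 6.00151 m/s
P = Fv = (365.0)(6.00151) = 2190.55 W = 2.191 kW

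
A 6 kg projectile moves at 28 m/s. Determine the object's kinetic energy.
KE = ½mv² = ½(6)(28)² = 2352.0 J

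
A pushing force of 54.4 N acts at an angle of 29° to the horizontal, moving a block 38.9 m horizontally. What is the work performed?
W = F·d·cosθ = (54.4)(38.9)cos(29°) = 1851 J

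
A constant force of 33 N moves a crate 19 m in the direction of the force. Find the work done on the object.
W = F·d = (33)(19) = 627.0 J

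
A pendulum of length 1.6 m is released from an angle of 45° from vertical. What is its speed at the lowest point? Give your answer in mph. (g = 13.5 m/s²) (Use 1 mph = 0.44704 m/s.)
h = L(1 − cosθ) = 1.6(1 − cos45°) = 0.468629 m
v = √(2gh) = √(2·13.5·0.468629) = 3.5571 m/s = 7.957 mph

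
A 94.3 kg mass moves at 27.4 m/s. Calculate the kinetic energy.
KE = ½mv² = ½(94.3)(27.4)² = 35400 J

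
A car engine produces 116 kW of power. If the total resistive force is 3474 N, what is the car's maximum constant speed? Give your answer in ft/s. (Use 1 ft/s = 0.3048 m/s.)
P = Fv ⇒ v = P/F = 116000 W/3474.0 N = 33.3909 m/s = 109.6 ft/s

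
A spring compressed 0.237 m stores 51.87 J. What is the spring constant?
k = 2·PE/x² = 2·51.87/(0.237)² = 1847 N/m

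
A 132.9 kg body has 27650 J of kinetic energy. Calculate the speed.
v = √(2·KE/m) = √(2·27650/132.9) = 20.4 m/s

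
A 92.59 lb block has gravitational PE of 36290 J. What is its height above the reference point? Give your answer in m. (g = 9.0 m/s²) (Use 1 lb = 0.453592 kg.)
Convert to SI: m = 41.9981 kg, PE = 36290.0 J
h = PE/(mg) = 36290.0/(41.9981·9.0) = 96.01 m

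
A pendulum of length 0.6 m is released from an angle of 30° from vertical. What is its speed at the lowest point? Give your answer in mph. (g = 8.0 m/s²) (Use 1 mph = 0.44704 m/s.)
h = L(1 − cosθ) = 0.6(1 − cos30°) = 0.0803848 m
v = √(2gh) = √(2·8.0·0.0803848) = 1.13409 m/s = 2.537 mph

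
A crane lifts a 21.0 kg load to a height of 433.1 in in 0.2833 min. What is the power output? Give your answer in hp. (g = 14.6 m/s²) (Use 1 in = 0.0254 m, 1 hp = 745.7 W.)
Convert to SI: m = 21.0 kg, h = 11.0007 m, t = 16.998 s
P = mgh/t = (21.0)(14.6)(11.0007)/16.998 = 198.425 W = 0.2661 hp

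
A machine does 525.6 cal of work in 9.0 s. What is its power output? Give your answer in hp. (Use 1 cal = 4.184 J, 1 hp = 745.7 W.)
Convert to SI: W = 2199.11 J, t = 9.0 s
P = W/t = 2199.11/9.0 = 244.346 W = 0.3277 hp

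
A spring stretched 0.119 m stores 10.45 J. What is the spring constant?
k = 2·PE/x² = 2·10.45/(0.119)² = 1476 N/m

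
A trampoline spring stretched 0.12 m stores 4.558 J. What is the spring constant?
k = 2·PE/x² = 2·4.558/(0.12)² = 633.1 N/m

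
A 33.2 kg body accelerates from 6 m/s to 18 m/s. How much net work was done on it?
W = ΔKE = ½m(v₂² − v₁²) = ½(33.2)(18² − 6²) = 4780.8 J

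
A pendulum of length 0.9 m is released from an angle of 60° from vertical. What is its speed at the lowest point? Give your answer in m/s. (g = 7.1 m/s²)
h = L(1 − cosθ) = 0.9(1 − cos60°) = 0.45 m
v = √(2gh) = √(2·7.1·0.45) = 2.528 m/s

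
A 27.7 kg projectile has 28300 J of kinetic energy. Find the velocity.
v = √(2·KE/m) = √(2·28300/27.7) = 45.2 m/s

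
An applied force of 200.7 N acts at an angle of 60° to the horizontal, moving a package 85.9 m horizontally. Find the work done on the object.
W = F·d·cosθ = (200.7)(85.9)cos(60°) = 8620 J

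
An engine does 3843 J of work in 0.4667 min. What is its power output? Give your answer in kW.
Convert to SI: W = 3843.0 J, t = 28.002 s
P = W/t = 3843.0/28.002 = 137.24 W = 0.1372 kW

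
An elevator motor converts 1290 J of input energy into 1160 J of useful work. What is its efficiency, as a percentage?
η = W_out/W_in = 1160/1290 = 89.92%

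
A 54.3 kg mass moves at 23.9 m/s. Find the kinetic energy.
KE = ½mv² = ½(54.3)(23.9)² = 15510 J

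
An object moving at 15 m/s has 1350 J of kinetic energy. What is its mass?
m = 2·KE/v² = 2·1350/(15)² = 12.0 kg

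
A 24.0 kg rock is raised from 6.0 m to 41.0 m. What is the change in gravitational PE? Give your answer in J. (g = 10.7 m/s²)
ΔPE = mgΔh = (24.0)(10.7)(35.0) = 8988 J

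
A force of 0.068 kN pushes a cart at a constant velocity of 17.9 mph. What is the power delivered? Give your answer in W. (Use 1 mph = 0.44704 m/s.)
Convert to SI: F = 68.0 N, v = 8.00202 m/s
P = Fv = (68.0)(8.00202) = 544.1 W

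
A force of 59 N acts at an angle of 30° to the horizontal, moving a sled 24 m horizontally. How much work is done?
W = F·d·cosθ = (59)(24)cos(30°) = 1226 J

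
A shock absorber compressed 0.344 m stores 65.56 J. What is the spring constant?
k = 2·PE/x² = 2·65.56/(0.344)² = 1108 N/m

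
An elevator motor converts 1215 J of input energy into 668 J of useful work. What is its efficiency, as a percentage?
η = W_out/W_in = 668/1215 = 54.98%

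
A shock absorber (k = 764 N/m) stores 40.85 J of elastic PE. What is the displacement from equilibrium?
x = √(2·PE/k) = √(2·40.85/764) = 0.327 m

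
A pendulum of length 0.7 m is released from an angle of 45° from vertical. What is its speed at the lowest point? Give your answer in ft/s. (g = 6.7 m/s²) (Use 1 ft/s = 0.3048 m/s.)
h = L(1 − cosθ) = 0.7(1 − cos45°) = 0.205025 m
v = √(2gh) = √(2·6.7·0.205025) = 1.65751 m/s = 5.438 ft/s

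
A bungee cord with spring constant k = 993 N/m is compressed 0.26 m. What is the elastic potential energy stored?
PE = ½kx² = ½(993)(0.26)² = 33.56 J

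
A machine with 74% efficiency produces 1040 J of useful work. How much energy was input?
W_in = W_out/η = 1040/0.74 = 1405 J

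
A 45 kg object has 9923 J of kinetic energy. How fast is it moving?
v = √(2·KE/m) = √(2·9923/45) = 21.0 m/s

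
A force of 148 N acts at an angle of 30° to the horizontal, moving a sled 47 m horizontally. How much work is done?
W = F·d·cosθ = (148)(47)cos(30°) = 6024 J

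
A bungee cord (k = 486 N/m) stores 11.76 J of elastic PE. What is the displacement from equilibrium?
x = √(2·PE/k) = √(2·11.76/486) = 0.22 m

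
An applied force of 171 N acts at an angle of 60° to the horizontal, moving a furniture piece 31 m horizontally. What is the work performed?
W = F·d·cosθ = (171)(31)cos(60°) = 2651 J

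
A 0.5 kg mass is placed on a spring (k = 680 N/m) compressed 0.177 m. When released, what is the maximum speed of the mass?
½kx² = ½mv² ⇒ v = x√(k/m) = (0.177)√(680/0.5) = 6.527 m/s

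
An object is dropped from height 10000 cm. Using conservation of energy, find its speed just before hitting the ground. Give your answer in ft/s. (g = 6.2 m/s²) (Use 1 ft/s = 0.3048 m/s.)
Convert to SI: h = 100.0 m
mgh = ½mv² ⇒ v = √(2gh) = √(2·6.2·100.0) = 35.2136 m/s = 115.5 ft/s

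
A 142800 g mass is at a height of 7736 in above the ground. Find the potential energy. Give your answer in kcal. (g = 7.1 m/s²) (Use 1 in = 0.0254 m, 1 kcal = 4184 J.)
Convert to SI: m = 142.8 kg, h = 196.494 m
PE = mgh = (142.8)(7.1)(196.494) = 199222 J = 47.62 kcal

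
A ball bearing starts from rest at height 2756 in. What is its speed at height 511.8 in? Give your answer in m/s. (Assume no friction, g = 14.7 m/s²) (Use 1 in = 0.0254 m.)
Convert to SI: h₁−h₂ = 57.0027 m
mgh₁ = mgh₂ + ½mv² ⇒ v = √(2g(h₁−h₂)) = √(2·14.7·57.0027) = 40.94 m/s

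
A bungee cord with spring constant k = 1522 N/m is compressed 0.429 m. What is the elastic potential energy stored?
PE = ½kx² = ½(1522)(0.429)² = 140.1 J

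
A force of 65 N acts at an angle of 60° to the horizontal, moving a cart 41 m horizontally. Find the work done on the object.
W = F·d·cosθ = (65)(41)cos(60°) = 1333 J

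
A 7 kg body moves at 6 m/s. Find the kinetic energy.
KE = ½mv² = ½(7)(6)² = 126.0 J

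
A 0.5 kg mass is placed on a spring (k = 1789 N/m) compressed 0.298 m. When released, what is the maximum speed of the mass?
½kx² = ½mv² ⇒ v = x√(k/m) = (0.298)√(1789/0.5) = 17.83 m/s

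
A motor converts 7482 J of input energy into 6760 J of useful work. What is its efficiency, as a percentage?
η = W_out/W_in = 6760/7482 = 90.35%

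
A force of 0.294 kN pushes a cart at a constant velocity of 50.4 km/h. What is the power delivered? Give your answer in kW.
Convert to SI: F = 294.0 N, v = 14.0 m/s
P = Fv = (294.0)(14.0) = 4116.0 W = 4.116 kW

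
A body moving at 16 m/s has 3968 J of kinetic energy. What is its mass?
m = 2·KE/v² = 2·3968/(16)² = 31.0 kg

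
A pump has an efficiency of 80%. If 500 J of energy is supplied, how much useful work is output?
W_out = η·W_in = 0.8·500 = 400.0 J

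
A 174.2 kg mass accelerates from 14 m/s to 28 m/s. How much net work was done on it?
W = ΔKE = ½m(v₂² − v₁²) = ½(174.2)(28² − 14²) = 51214.8 J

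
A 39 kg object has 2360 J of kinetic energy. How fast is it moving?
v = √(2·KE/m) = √(2·2360/39) = 11.0 m/s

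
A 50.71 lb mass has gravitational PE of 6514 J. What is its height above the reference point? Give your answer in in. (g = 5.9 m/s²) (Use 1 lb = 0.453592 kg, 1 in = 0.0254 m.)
Convert to SI: m = 23.0017 kg, PE = 6514.0 J
h = PE/(mg) = 6514.0/(23.0017·5.9) = 47.9995 m = 1890 in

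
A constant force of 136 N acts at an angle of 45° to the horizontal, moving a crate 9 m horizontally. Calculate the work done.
W = F·d·cosθ = (136)(9)cos(45°) = 865.5 J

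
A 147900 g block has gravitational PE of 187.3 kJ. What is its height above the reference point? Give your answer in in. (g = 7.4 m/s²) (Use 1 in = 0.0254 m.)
Convert to SI: m = 147.9 kg, PE = 187300 J
h = PE/(mg) = 187300/(147.9·7.4) = 171.135 m = 6738 in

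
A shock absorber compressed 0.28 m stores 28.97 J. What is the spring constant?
k = 2·PE/x² = 2·28.97/(0.28)² = 739.0 N/m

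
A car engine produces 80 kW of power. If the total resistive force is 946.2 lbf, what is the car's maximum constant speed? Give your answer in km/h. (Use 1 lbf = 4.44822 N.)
Convert to SI: F = 4208.91 N
P = Fv ⇒ v = P/F = 80000 W/4208.91 N = 19.0073 m/s = 68.43 km/h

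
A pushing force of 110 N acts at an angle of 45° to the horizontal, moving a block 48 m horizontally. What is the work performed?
W = F·d·cosθ = (110)(48)cos(45°) = 3734 J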